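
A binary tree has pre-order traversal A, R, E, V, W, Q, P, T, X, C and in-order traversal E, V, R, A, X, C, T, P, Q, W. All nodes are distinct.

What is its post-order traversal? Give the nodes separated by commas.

The first element of pre-order is the root; it splits in-order into left and right subtrees.
Root A: left subtree has 3 nodes {E, V, R}, right has 6 {X, C, T, P, Q, W}.
  Root R: left subtree has 2 nodes {E, V}, right has 0 { }.
    Root E: left subtree has 0 nodes { }, right has 1 {V}.
  Root W: left subtree has 5 nodes {X, C, T, P, Q}, right has 0 { }.
    Root Q: left subtree has 4 nodes {X, C, T, P}, right has 0 { }.
      Root P: left subtree has 3 nodes {X, C, T}, right has 0 { }.
        Root T: left subtree has 2 nodes {X, C}, right has 0 { }.
          Root X: left subtree has 0 nodes { }, right has 1 {C}.

V, E, R, C, X, T, P, Q, W, A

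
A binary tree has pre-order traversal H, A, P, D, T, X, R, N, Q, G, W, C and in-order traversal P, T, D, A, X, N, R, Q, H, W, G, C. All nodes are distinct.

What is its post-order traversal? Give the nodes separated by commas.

The first element of pre-order is the root; it splits in-order into left and right subtrees.
Root H: left subtree has 8 nodes {P, T, D, A, X, N, R, Q}, right has 3 {W, G, C}.
  Root A: left subtree has 3 nodes {P, T, D}, right has 4 {X, N, R, Q}.
    Root P: left subtree has 0 nodes { }, right has 2 {T, D}.
      Root D: left subtree has 1 node {T}, right has 0 { }.
    Root X: left subtree has 0 nodes { }, right has 3 {N, R, Q}.
      Root R: left subtree has 1 node {N}, right has 1 {Q}.
  Root G: left subtree has 1 node {W}, right has 1 {C}.

T, D, P, N, Q, R, X, A, W, C, G, H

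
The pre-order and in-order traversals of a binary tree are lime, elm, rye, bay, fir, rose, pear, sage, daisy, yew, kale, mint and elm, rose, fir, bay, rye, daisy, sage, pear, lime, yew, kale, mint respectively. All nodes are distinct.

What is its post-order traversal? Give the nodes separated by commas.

rose, fir, bay, daisy, sage, pear, rye, elm, mint, kale, yew, lime

The first element of pre-order is the root; it splits in-order into left and right subtrees.
Root lime: left subtree has 8 nodes {elm, rose, fir, bay, rye, daisy, sage, pear}, right has 3 {yew, kale, mint}.
  Root elm: left subtree has 0 nodes { }, right has 7 {rose, fir, bay, rye, daisy, sage, pear}.
    Root rye: left subtree has 3 nodes {rose, fir, bay}, right has 3 {daisy, sage, pear}.
      Root bay: left subtree has 2 nodes {rose, fir}, right has 0 { }.
        Root fir: left subtree has 1 node {rose}, right has 0 { }.
      Root pear: left subtree has 2 nodes {daisy, sage}, right has 0 { }.
        Root sage: left subtree has 1 node {daisy}, right has 0 { }.
  Root yew: left subtree has 0 nodes { }, right has 2 {kale, mint}.
    Root kale: left subtree has 0 nodes { }, right has 1 {mint}.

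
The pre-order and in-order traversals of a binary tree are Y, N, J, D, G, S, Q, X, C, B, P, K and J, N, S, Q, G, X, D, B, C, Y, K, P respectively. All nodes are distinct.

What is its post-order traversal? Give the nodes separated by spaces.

J Q S X G B C D N K P Y

The first element of pre-order is the root; it splits in-order into left and right subtrees.
Root Y: left subtree has 9 nodes {J, N, S, Q, G, X, D, B, C}, right has 2 {K, P}.
  Root N: left subtree has 1 node {J}, right has 7 {S, Q, G, X, D, B, C}.
    Root D: left subtree has 4 nodes {S, Q, G, X}, right has 2 {B, C}.
      Root G: left subtree has 2 nodes {S, Q}, right has 1 {X}.
        Root S: left subtree has 0 nodes { }, right has 1 {Q}.
      Root C: left subtree has 1 node {B}, right has 0 { }.
  Root P: left subtree has 1 node {K}, right has 0 { }.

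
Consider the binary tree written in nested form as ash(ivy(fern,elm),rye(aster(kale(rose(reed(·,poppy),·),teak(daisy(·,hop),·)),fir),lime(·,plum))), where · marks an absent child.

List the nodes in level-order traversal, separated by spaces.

Level-order visits nodes level by level from the root, left to right within each level.
Level 0: ash
Level 1: ivy, rye
Level 2: fern, elm, aster, lime
Level 3: kale, fir, plum
Level 4: rose, teak
Level 5: reed, daisy
Level 6: poppy, hop

ash ivy rye fern elm aster lime kale fir plum rose teak reed daisy poppy hop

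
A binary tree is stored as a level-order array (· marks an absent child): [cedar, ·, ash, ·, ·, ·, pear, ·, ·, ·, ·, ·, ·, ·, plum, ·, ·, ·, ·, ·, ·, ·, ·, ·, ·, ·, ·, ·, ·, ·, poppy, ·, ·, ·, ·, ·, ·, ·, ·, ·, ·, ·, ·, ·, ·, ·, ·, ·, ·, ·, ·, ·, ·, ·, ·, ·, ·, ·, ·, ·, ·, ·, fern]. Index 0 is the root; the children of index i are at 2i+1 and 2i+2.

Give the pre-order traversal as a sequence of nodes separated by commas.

Pre-order visits the node, then its left subtree, then its right subtree.
Visit cedar.
At cedar: no left child.
At cedar: go right to ash.
  Visit ash.
  At ash: no left child.
  At ash: go right to pear.
    Visit pear.
    At pear: no left child.
    At pear: go right to plum.
      Visit plum.
      At plum: no left child.
      At plum: go right to poppy.
        Visit poppy.
        At poppy: no left child.
        At poppy: go right to fern.
          fern is a leaf — visit fern.

cedar, ash, pear, plum, poppy, fern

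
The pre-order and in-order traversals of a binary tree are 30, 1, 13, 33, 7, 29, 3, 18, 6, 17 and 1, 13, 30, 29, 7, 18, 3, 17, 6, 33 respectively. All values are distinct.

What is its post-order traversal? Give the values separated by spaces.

13 1 29 18 17 6 3 7 33 30

The first element of pre-order is the root; it splits in-order into left and right subtrees.
Root 30: left subtree has 2 nodes {1, 13}, right has 7 {29, 7, 18, 3, 17, 6, 33}.
  Root 1: left subtree has 0 nodes { }, right has 1 {13}.
  Root 33: left subtree has 6 nodes {29, 7, 18, 3, 17, 6}, right has 0 { }.
    Root 7: left subtree has 1 node {29}, right has 4 {18, 3, 17, 6}.
      Root 3: left subtree has 1 node {18}, right has 2 {17, 6}.
        Root 6: left subtree has 1 node {17}, right has 0 { }.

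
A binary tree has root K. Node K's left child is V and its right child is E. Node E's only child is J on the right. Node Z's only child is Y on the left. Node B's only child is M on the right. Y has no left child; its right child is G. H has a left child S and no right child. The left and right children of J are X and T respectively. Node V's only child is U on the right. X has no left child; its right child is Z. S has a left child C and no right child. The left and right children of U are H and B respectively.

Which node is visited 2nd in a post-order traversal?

Post-order visits the left subtree, then the right subtree, then the node.
At K: go left to V.
  At V: no left child.
  At V: go right to U.
    At U: go left to H.
      At H: go left to S.
        At S: go left to C.
          C is a leaf — visit C.
        At S: no right child.
        Visit S.
      At H: no right child.
      Visit H.
    At U: go right to B.
      At B: no left child.
      At B: go right to M.
        M is a leaf — visit M.
      Visit B.
    Visit U.
  Visit V.
At K: go right to E.
  At E: no left child.
  At E: go right to J.
    At J: go left to X.
      At X: no left child.
      At X: go right to Z.
        At Z: go left to Y.
          At Y: no left child.
          At Y: go right to G.
            G is a leaf — visit G.
          Visit Y.
        At Z: no right child.
        Visit Z.
      Visit X.
    At J: go right to T.
      T is a leaf — visit T.
    Visit J.
  Visit E.
Visit K.
Full post-order sequence: C, S, H, M, B, U, V, G, Y, Z, X, T, J, E, K.

S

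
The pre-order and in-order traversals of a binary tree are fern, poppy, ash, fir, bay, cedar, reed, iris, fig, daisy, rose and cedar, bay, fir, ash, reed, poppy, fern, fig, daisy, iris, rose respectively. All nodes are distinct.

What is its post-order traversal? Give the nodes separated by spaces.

The first element of pre-order is the root; it splits in-order into left and right subtrees.
Root fern: left subtree has 6 nodes {cedar, bay, fir, ash, reed, poppy}, right has 4 {fig, daisy, iris, rose}.
  Root poppy: left subtree has 5 nodes {cedar, bay, fir, ash, reed}, right has 0 { }.
    Root ash: left subtree has 3 nodes {cedar, bay, fir}, right has 1 {reed}.
      Root fir: left subtree has 2 nodes {cedar, bay}, right has 0 { }.
        Root bay: left subtree has 1 node {cedar}, right has 0 { }.
  Root iris: left subtree has 2 nodes {fig, daisy}, right has 1 {rose}.
    Root fig: left subtree has 0 nodes { }, right has 1 {daisy}.

cedar bay fir reed ash poppy daisy fig rose iris fern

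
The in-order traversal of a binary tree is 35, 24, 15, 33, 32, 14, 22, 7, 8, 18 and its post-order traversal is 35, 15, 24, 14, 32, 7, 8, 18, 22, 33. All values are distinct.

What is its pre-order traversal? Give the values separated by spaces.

33 24 35 15 22 32 14 18 8 7

The last element of post-order is the root; it splits in-order into left and right subtrees.
Root 33: left subtree has 3 nodes {35, 24, 15}, right has 6 {32, 14, 22, 7, 8, 18}.
  Root 24: left subtree has 1 node {35}, right has 1 {15}.
  Root 22: left subtree has 2 nodes {32, 14}, right has 3 {7, 8, 18}.
    Root 32: left subtree has 0 nodes { }, right has 1 {14}.
    Root 18: left subtree has 2 nodes {7, 8}, right has 0 { }.
      Root 8: left subtree has 1 node {7}, right has 0 { }.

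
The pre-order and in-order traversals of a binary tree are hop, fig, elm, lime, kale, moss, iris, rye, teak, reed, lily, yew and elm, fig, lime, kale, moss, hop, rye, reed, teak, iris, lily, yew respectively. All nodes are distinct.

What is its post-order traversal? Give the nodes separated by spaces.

The first element of pre-order is the root; it splits in-order into left and right subtrees.
Root hop: left subtree has 5 nodes {elm, fig, lime, kale, moss}, right has 6 {rye, reed, teak, iris, lily, yew}.
  Root fig: left subtree has 1 node {elm}, right has 3 {lime, kale, moss}.
    Root lime: left subtree has 0 nodes { }, right has 2 {kale, moss}.
      Root kale: left subtree has 0 nodes { }, right has 1 {moss}.
  Root iris: left subtree has 3 nodes {rye, reed, teak}, right has 2 {lily, yew}.
    Root rye: left subtree has 0 nodes { }, right has 2 {reed, teak}.
      Root teak: left subtree has 1 node {reed}, right has 0 { }.
    Root lily: left subtree has 0 nodes { }, right has 1 {yew}.

elm moss kale lime fig reed teak rye yew lily iris hop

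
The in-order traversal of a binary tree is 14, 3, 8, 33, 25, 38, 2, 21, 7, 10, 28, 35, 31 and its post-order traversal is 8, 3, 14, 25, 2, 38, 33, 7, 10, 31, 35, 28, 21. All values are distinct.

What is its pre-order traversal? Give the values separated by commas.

21, 33, 14, 3, 8, 38, 25, 2, 28, 10, 7, 35, 31

The last element of post-order is the root; it splits in-order into left and right subtrees.
Root 21: left subtree has 7 nodes {14, 3, 8, 33, 25, 38, 2}, right has 5 {7, 10, 28, 35, 31}.
  Root 33: left subtree has 3 nodes {14, 3, 8}, right has 3 {25, 38, 2}.
    Root 14: left subtree has 0 nodes { }, right has 2 {3, 8}.
      Root 3: left subtree has 0 nodes { }, right has 1 {8}.
    Root 38: left subtree has 1 node {25}, right has 1 {2}.
  Root 28: left subtree has 2 nodes {7, 10}, right has 2 {35, 31}.
    Root 10: left subtree has 1 node {7}, right has 0 { }.
    Root 35: left subtree has 0 nodes { }, right has 1 {31}.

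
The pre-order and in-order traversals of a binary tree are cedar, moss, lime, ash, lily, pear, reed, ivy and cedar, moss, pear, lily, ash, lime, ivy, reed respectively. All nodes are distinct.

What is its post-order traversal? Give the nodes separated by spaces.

pear lily ash ivy reed lime moss cedar

The first element of pre-order is the root; it splits in-order into left and right subtrees.
Root cedar: left subtree has 0 nodes { }, right has 7 {moss, pear, lily, ash, lime, ivy, reed}.
  Root moss: left subtree has 0 nodes { }, right has 6 {pear, lily, ash, lime, ivy, reed}.
    Root lime: left subtree has 3 nodes {pear, lily, ash}, right has 2 {ivy, reed}.
      Root ash: left subtree has 2 nodes {pear, lily}, right has 0 { }.
        Root lily: left subtree has 1 node {pear}, right has 0 { }.
      Root reed: left subtree has 1 node {ivy}, right has 0 { }.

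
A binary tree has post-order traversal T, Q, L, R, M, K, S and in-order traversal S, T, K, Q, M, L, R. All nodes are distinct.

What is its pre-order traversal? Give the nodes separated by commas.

S, K, T, M, Q, R, L

The last element of post-order is the root; it splits in-order into left and right subtrees.
Root S: left subtree has 0 nodes { }, right has 6 {T, K, Q, M, L, R}.
  Root K: left subtree has 1 node {T}, right has 4 {Q, M, L, R}.
    Root M: left subtree has 1 node {Q}, right has 2 {L, R}.
      Root R: left subtree has 1 node {L}, right has 0 { }.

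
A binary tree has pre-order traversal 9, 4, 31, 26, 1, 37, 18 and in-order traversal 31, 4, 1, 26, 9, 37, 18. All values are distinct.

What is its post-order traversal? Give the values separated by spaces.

The first element of pre-order is the root; it splits in-order into left and right subtrees.
Root 9: left subtree has 4 nodes {31, 4, 1, 26}, right has 2 {37, 18}.
  Root 4: left subtree has 1 node {31}, right has 2 {1, 26}.
    Root 26: left subtree has 1 node {1}, right has 0 { }.
  Root 37: left subtree has 0 nodes { }, right has 1 {18}.

31 1 26 4 18 37 9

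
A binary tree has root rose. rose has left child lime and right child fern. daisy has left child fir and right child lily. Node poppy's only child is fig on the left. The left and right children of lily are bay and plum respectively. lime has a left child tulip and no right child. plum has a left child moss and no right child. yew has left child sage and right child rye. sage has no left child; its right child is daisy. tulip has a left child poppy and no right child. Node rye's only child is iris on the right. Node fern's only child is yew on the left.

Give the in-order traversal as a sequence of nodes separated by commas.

In-order visits the left subtree, then the node, then the right subtree.
At rose: go left to lime.
  At lime: go left to tulip.
    At tulip: go left to poppy.
      At poppy: go left to fig.
        fig is a leaf — visit fig.
      Visit poppy.
      At poppy: no right child.
    Visit tulip.
    At tulip: no right child.
  Visit lime.
  At lime: no right child.
Visit rose.
At rose: go right to fern.
  At fern: go left to yew.
    At yew: go left to sage.
      At sage: no left child.
      Visit sage.
      At sage: go right to daisy.
        At daisy: go left to fir.
          fir is a leaf — visit fir.
        Visit daisy.
        At daisy: go right to lily.
          At lily: go left to bay.
            bay is a leaf — visit bay.
          Visit lily.
          At lily: go right to plum.
            At plum: go left to moss.
              moss is a leaf — visit moss.
            Visit plum.
            At plum: no right child.
    Visit yew.
    At yew: go right to rye.
      At rye: no left child.
      Visit rye.
      At rye: go right to iris.
        iris is a leaf — visit iris.
  Visit fern.
  At fern: no right child.

fig, poppy, tulip, lime, rose, sage, fir, daisy, bay, lily, moss, plum, yew, rye, iris, fern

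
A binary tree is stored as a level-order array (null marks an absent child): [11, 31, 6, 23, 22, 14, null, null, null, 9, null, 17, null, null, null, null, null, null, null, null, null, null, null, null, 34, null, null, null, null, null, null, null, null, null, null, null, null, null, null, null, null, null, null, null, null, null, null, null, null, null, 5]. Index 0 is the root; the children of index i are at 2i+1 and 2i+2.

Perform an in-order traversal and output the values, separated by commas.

23, 31, 9, 22, 11, 17, 34, 5, 14, 6

In-order visits the left subtree, then the node, then the right subtree.
At 11: go left to 31.
  At 31: go left to 23.
    23 is a leaf — visit 23.
  Visit 31.
  At 31: go right to 22.
    At 22: go left to 9.
      9 is a leaf — visit 9.
    Visit 22.
    At 22: no right child.
Visit 11.
At 11: go right to 6.
  At 6: go left to 14.
    At 14: go left to 17.
      At 17: no left child.
      Visit 17.
      At 17: go right to 34.
        At 34: no left child.
        Visit 34.
        At 34: go right to 5.
          5 is a leaf — visit 5.
    Visit 14.
    At 14: no right child.
  Visit 6.
  At 6: no right child.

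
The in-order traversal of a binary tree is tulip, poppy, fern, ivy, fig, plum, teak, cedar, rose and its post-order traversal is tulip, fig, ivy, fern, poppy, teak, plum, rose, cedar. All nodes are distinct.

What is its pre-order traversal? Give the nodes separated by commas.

The last element of post-order is the root; it splits in-order into left and right subtrees.
Root cedar: left subtree has 7 nodes {tulip, poppy, fern, ivy, fig, plum, teak}, right has 1 {rose}.
  Root plum: left subtree has 5 nodes {tulip, poppy, fern, ivy, fig}, right has 1 {teak}.
    Root poppy: left subtree has 1 node {tulip}, right has 3 {fern, ivy, fig}.
      Root fern: left subtree has 0 nodes { }, right has 2 {ivy, fig}.
        Root ivy: left subtree has 0 nodes { }, right has 1 {fig}.

cedar, plum, poppy, tulip, fern, ivy, fig, teak, rose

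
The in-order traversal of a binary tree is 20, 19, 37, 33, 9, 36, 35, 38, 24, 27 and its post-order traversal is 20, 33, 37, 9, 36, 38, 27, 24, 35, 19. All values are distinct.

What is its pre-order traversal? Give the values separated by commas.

The last element of post-order is the root; it splits in-order into left and right subtrees.
Root 19: left subtree has 1 node {20}, right has 8 {37, 33, 9, 36, 35, 38, 24, 27}.
  Root 35: left subtree has 4 nodes {37, 33, 9, 36}, right has 3 {38, 24, 27}.
    Root 36: left subtree has 3 nodes {37, 33, 9}, right has 0 { }.
      Root 9: left subtree has 2 nodes {37, 33}, right has 0 { }.
        Root 37: left subtree has 0 nodes { }, right has 1 {33}.
    Root 24: left subtree has 1 node {38}, right has 1 {27}.

19, 20, 35, 36, 9, 37, 33, 24, 38, 27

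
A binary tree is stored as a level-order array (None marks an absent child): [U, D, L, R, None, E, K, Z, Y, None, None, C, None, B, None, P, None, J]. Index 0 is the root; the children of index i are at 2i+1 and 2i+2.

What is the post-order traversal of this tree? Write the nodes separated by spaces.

P Z J Y R D C E B K L U

Post-order visits the left subtree, then the right subtree, then the node.
At U: go left to D.
  At D: go left to R.
    At R: go left to Z.
      At Z: go left to P.
        P is a leaf — visit P.
      At Z: no right child.
      Visit Z.
    At R: go right to Y.
      At Y: go left to J.
        J is a leaf — visit J.
      At Y: no right child.
      Visit Y.
    Visit R.
  At D: no right child.
  Visit D.
At U: go right to L.
  At L: go left to E.
    At E: go left to C.
      C is a leaf — visit C.
    At E: no right child.
    Visit E.
  At L: go right to K.
    At K: go left to B.
      B is a leaf — visit B.
    At K: no right child.
    Visit K.
  Visit L.
Visit U.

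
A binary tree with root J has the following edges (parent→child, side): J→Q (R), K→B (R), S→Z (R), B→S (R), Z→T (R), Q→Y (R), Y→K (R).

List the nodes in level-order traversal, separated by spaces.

Level-order visits nodes level by level from the root, left to right within each level.
Level 0: J
Level 1: Q
Level 2: Y
Level 3: K
Level 4: B
Level 5: S
Level 6: Z
Level 7: T

J Q Y K B S Z T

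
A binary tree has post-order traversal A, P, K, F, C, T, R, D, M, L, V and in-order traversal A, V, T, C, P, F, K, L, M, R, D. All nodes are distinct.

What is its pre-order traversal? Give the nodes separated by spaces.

V A L T C F P K M D R

The last element of post-order is the root; it splits in-order into left and right subtrees.
Root V: left subtree has 1 node {A}, right has 9 {T, C, P, F, K, L, M, R, D}.
  Root L: left subtree has 5 nodes {T, C, P, F, K}, right has 3 {M, R, D}.
    Root T: left subtree has 0 nodes { }, right has 4 {C, P, F, K}.
      Root C: left subtree has 0 nodes { }, right has 3 {P, F, K}.
        Root F: left subtree has 1 node {P}, right has 1 {K}.
    Root M: left subtree has 0 nodes { }, right has 2 {R, D}.
      Root D: left subtree has 1 node {R}, right has 0 { }.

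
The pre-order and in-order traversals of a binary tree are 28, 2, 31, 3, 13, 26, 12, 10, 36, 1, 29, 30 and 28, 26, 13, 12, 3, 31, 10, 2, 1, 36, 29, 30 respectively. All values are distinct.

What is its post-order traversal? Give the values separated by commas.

The first element of pre-order is the root; it splits in-order into left and right subtrees.
Root 28: left subtree has 0 nodes { }, right has 11 {26, 13, 12, 3, 31, 10, 2, 1, 36, 29, 30}.
  Root 2: left subtree has 6 nodes {26, 13, 12, 3, 31, 10}, right has 4 {1, 36, 29, 30}.
    Root 31: left subtree has 4 nodes {26, 13, 12, 3}, right has 1 {10}.
      Root 3: left subtree has 3 nodes {26, 13, 12}, right has 0 { }.
        Root 13: left subtree has 1 node {26}, right has 1 {12}.
    Root 36: left subtree has 1 node {1}, right has 2 {29, 30}.
      Root 29: left subtree has 0 nodes { }, right has 1 {30}.

26, 12, 13, 3, 10, 31, 1, 30, 29, 36, 2, 28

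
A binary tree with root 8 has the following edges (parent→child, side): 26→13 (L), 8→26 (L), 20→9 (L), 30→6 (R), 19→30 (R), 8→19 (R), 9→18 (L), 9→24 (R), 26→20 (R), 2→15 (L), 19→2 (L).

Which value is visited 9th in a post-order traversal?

6

Post-order visits the left subtree, then the right subtree, then the node.
At 8: go left to 26.
  At 26: go left to 13.
    13 is a leaf — visit 13.
  At 26: go right to 20.
    At 20: go left to 9.
      At 9: go left to 18.
        18 is a leaf — visit 18.
      At 9: go right to 24.
        24 is a leaf — visit 24.
      Visit 9.
    At 20: no right child.
    Visit 20.
  Visit 26.
At 8: go right to 19.
  At 19: go left to 2.
    At 2: go left to 15.
      15 is a leaf — visit 15.
    At 2: no right child.
    Visit 2.
  At 19: go right to 30.
    At 30: no left child.
    At 30: go right to 6.
      6 is a leaf — visit 6.
    Visit 30.
  Visit 19.
Visit 8.
Full post-order sequence: 13, 18, 24, 9, 20, 26, 15, 2, 6, 30, 19, 8.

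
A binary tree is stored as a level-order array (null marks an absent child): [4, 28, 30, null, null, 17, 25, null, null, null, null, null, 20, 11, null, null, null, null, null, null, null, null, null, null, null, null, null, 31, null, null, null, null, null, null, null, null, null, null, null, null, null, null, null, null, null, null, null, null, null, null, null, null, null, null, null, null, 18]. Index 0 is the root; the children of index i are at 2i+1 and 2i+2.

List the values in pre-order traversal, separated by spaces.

Pre-order visits the node, then its left subtree, then its right subtree.
Visit 4.
At 4: go left to 28.
  28 is a leaf — visit 28.
At 4: go right to 30.
  Visit 30.
  At 30: go left to 17.
    Visit 17.
    At 17: no left child.
    At 17: go right to 20.
      20 is a leaf — visit 20.
  At 30: go right to 25.
    Visit 25.
    At 25: go left to 11.
      Visit 11.
      At 11: go left to 31.
        Visit 31.
        At 31: no left child.
        At 31: go right to 18.
          18 is a leaf — visit 18.
      At 11: no right child.
    At 25: no right child.

4 28 30 17 20 25 11 31 18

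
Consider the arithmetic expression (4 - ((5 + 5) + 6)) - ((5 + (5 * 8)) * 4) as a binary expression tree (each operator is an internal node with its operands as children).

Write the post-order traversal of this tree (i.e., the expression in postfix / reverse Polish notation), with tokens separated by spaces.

4 5 5 + 6 + - 5 5 8 * + 4 * -

Post-order on an expression tree gives postfix notation: for each operator, emit left operand, right operand, then the operator.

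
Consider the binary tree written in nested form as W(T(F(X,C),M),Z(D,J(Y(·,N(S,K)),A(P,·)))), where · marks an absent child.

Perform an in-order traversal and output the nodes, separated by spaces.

In-order visits the left subtree, then the node, then the right subtree.
At W: go left to T.
  At T: go left to F.
    At F: go left to X.
      X is a leaf — visit X.
    Visit F.
    At F: go right to C.
      C is a leaf — visit C.
  Visit T.
  At T: go right to M.
    M is a leaf — visit M.
Visit W.
At W: go right to Z.
  At Z: go left to D.
    D is a leaf — visit D.
  Visit Z.
  At Z: go right to J.
    At J: go left to Y.
      At Y: no left child.
      Visit Y.
      At Y: go right to N.
        At N: go left to S.
          S is a leaf — visit S.
        Visit N.
        At N: go right to K.
          K is a leaf — visit K.
    Visit J.
    At J: go right to A.
      At A: go left to P.
        P is a leaf — visit P.
      Visit A.
      At A: no right child.

X F C T M W D Z Y S N K J P A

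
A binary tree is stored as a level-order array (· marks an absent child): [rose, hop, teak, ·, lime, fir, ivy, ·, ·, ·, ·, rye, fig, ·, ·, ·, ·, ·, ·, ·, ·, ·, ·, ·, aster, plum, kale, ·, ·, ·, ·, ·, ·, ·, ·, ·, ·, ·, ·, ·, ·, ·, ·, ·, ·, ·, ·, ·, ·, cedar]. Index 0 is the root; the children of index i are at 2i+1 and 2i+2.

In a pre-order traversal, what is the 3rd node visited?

lime

Pre-order visits the node, then its left subtree, then its right subtree.
Visit rose.
At rose: go left to hop.
  Visit hop.
  At hop: no left child.
  At hop: go right to lime.
    lime is a leaf — visit lime.
At rose: go right to teak.
  Visit teak.
  At teak: go left to fir.
    Visit fir.
    At fir: go left to rye.
      Visit rye.
      At rye: no left child.
      At rye: go right to aster.
        Visit aster.
        At aster: go left to cedar.
          cedar is a leaf — visit cedar.
        At aster: no right child.
    At fir: go right to fig.
      Visit fig.
      At fig: go left to plum.
        plum is a leaf — visit plum.
      At fig: go right to kale.
        kale is a leaf — visit kale.
  At teak: go right to ivy.
    ivy is a leaf — visit ivy.
Full pre-order sequence: rose, hop, lime, teak, fir, rye, aster, cedar, fig, plum, kale, ivy.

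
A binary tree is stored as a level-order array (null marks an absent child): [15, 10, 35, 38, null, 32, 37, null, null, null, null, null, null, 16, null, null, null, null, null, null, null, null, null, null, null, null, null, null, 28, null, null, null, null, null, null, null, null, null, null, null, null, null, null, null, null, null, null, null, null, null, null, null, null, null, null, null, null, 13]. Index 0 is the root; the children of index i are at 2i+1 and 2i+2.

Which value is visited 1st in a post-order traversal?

38

Post-order visits the left subtree, then the right subtree, then the node.
At 15: go left to 10.
  At 10: go left to 38.
    38 is a leaf — visit 38.
  At 10: no right child.
  Visit 10.
At 15: go right to 35.
  At 35: go left to 32.
    32 is a leaf — visit 32.
  At 35: go right to 37.
    At 37: go left to 16.
      At 16: no left child.
      At 16: go right to 28.
        At 28: go left to 13.
          13 is a leaf — visit 13.
        At 28: no right child.
        Visit 28.
      Visit 16.
    At 37: no right child.
    Visit 37.
  Visit 35.
Visit 15.
Full post-order sequence: 38, 10, 32, 13, 28, 16, 37, 35, 15.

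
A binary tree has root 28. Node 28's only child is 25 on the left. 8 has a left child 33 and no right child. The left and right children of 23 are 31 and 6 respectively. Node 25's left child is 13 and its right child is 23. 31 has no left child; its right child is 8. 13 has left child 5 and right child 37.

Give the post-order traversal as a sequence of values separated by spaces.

5 37 13 33 8 31 6 23 25 28

Post-order visits the left subtree, then the right subtree, then the node.
At 28: go left to 25.
  At 25: go left to 13.
    At 13: go left to 5.
      5 is a leaf — visit 5.
    At 13: go right to 37.
      37 is a leaf — visit 37.
    Visit 13.
  At 25: go right to 23.
    At 23: go left to 31.
      At 31: no left child.
      At 31: go right to 8.
        At 8: go left to 33.
          33 is a leaf — visit 33.
        At 8: no right child.
        Visit 8.
      Visit 31.
    At 23: go right to 6.
      6 is a leaf — visit 6.
    Visit 23.
  Visit 25.
At 28: no right child.
Visit 28.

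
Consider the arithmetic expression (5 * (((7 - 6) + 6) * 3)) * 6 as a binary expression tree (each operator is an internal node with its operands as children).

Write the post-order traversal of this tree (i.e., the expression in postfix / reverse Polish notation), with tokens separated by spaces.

5 7 6 - 6 + 3 * * 6 *

Post-order on an expression tree gives postfix notation: for each operator, emit left operand, right operand, then the operator.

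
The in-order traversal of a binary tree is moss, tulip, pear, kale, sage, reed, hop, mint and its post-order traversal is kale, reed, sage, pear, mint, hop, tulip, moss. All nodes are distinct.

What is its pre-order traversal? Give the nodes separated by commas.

The last element of post-order is the root; it splits in-order into left and right subtrees.
Root moss: left subtree has 0 nodes { }, right has 7 {tulip, pear, kale, sage, reed, hop, mint}.
  Root tulip: left subtree has 0 nodes { }, right has 6 {pear, kale, sage, reed, hop, mint}.
    Root hop: left subtree has 4 nodes {pear, kale, sage, reed}, right has 1 {mint}.
      Root pear: left subtree has 0 nodes { }, right has 3 {kale, sage, reed}.
        Root sage: left subtree has 1 node {kale}, right has 1 {reed}.

moss, tulip, hop, pear, sage, kale, reed, mint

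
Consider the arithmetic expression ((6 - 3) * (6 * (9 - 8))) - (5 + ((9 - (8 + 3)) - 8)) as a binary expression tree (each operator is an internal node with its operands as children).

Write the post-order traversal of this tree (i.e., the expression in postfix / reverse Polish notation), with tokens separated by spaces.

6 3 - 6 9 8 - * * 5 9 8 3 + - 8 - + -

Post-order on an expression tree gives postfix notation: for each operator, emit left operand, right operand, then the operator.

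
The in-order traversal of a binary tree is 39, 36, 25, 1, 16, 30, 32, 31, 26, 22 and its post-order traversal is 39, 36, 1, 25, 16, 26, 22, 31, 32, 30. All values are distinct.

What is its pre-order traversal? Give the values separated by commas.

30, 16, 25, 36, 39, 1, 32, 31, 22, 26

The last element of post-order is the root; it splits in-order into left and right subtrees.
Root 30: left subtree has 5 nodes {39, 36, 25, 1, 16}, right has 4 {32, 31, 26, 22}.
  Root 16: left subtree has 4 nodes {39, 36, 25, 1}, right has 0 { }.
    Root 25: left subtree has 2 nodes {39, 36}, right has 1 {1}.
      Root 36: left subtree has 1 node {39}, right has 0 { }.
  Root 32: left subtree has 0 nodes { }, right has 3 {31, 26, 22}.
    Root 31: left subtree has 0 nodes { }, right has 2 {26, 22}.
      Root 22: left subtree has 1 node {26}, right has 0 { }.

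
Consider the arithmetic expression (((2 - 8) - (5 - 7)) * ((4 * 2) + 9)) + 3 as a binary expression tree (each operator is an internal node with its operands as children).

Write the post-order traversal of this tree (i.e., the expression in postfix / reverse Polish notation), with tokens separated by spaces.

2 8 - 5 7 - - 4 2 * 9 + * 3 +

Post-order on an expression tree gives postfix notation: for each operator, emit left operand, right operand, then the operator.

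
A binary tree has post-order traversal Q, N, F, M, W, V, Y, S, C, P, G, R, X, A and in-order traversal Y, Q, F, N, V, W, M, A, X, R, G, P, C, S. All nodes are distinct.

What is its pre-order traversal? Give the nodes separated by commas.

A, Y, V, F, Q, N, W, M, X, R, G, P, C, S

The last element of post-order is the root; it splits in-order into left and right subtrees.
Root A: left subtree has 7 nodes {Y, Q, F, N, V, W, M}, right has 6 {X, R, G, P, C, S}.
  Root Y: left subtree has 0 nodes { }, right has 6 {Q, F, N, V, W, M}.
    Root V: left subtree has 3 nodes {Q, F, N}, right has 2 {W, M}.
      Root F: left subtree has 1 node {Q}, right has 1 {N}.
      Root W: left subtree has 0 nodes { }, right has 1 {M}.
  Root X: left subtree has 0 nodes { }, right has 5 {R, G, P, C, S}.
    Root R: left subtree has 0 nodes { }, right has 4 {G, P, C, S}.
      Root G: left subtree has 0 nodes { }, right has 3 {P, C, S}.
        Root P: left subtree has 0 nodes { }, right has 2 {C, S}.
          Root C: left subtree has 0 nodes { }, right has 1 {S}.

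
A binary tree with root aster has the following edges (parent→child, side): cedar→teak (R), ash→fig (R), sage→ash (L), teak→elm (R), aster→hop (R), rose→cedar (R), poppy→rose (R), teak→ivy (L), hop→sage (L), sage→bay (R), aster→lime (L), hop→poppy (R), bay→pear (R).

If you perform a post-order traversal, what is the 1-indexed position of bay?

Post-order visits the left subtree, then the right subtree, then the node.
At aster: go left to lime.
  lime is a leaf — visit lime.
At aster: go right to hop.
  At hop: go left to sage.
    At sage: go left to ash.
      At ash: no left child.
      At ash: go right to fig.
        fig is a leaf — visit fig.
      Visit ash.
    At sage: go right to bay.
      At bay: no left child.
      At bay: go right to pear.
        pear is a leaf — visit pear.
      Visit bay.
    Visit sage.
  At hop: go right to poppy.
    At poppy: no left child.
    At poppy: go right to rose.
      At rose: no left child.
      At rose: go right to cedar.
        At cedar: no left child.
        At cedar: go right to teak.
          At teak: go left to ivy.
            ivy is a leaf — visit ivy.
          At teak: go right to elm.
            elm is a leaf — visit elm.
          Visit teak.
        Visit cedar.
      Visit rose.
    Visit poppy.
  Visit hop.
Visit aster.
Full post-order sequence: lime, fig, ash, pear, bay, sage, ivy, elm, teak, cedar, rose, poppy, hop, aster.

5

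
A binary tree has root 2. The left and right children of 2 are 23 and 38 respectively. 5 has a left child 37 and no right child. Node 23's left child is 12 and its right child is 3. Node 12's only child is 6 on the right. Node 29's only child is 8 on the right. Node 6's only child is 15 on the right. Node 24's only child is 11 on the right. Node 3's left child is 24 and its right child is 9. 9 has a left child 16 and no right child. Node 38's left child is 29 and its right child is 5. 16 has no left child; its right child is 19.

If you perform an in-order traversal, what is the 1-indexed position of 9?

In-order visits the left subtree, then the node, then the right subtree.
At 2: go left to 23.
  At 23: go left to 12.
    At 12: no left child.
    Visit 12.
    At 12: go right to 6.
      At 6: no left child.
      Visit 6.
      At 6: go right to 15.
        15 is a leaf — visit 15.
  Visit 23.
  At 23: go right to 3.
    At 3: go left to 24.
      At 24: no left child.
      Visit 24.
      At 24: go right to 11.
        11 is a leaf — visit 11.
    Visit 3.
    At 3: go right to 9.
      At 9: go left to 16.
        At 16: no left child.
        Visit 16.
        At 16: go right to 19.
          19 is a leaf — visit 19.
      Visit 9.
      At 9: no right child.
Visit 2.
At 2: go right to 38.
  At 38: go left to 29.
    At 29: no left child.
    Visit 29.
    At 29: go right to 8.
      8 is a leaf — visit 8.
  Visit 38.
  At 38: go right to 5.
    At 5: go left to 37.
      37 is a leaf — visit 37.
    Visit 5.
    At 5: no right child.
Full in-order sequence: 12, 6, 15, 23, 24, 11, 3, 16, 19, 9, 2, 29, 8, 38, 37, 5.

10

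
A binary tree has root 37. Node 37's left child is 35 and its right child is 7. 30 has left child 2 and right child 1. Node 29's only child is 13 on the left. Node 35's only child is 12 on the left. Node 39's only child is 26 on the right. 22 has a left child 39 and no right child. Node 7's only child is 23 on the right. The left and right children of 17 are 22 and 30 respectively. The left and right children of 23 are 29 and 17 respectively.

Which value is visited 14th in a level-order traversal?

Level-order visits nodes level by level from the root, left to right within each level.
Level 0: 37
Level 1: 35, 7
Level 2: 12, 23
Level 3: 29, 17
Level 4: 13, 22, 30
Level 5: 39, 2, 1
Level 6: 26
Full level-order sequence: 37, 35, 7, 12, 23, 29, 17, 13, 22, 30, 39, 2, 1, 26.

26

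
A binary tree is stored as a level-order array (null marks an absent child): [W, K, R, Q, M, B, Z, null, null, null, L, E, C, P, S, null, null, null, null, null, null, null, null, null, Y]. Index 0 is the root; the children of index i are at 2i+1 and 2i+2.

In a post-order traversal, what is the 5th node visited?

Y

Post-order visits the left subtree, then the right subtree, then the node.
At W: go left to K.
  At K: go left to Q.
    Q is a leaf — visit Q.
  At K: go right to M.
    At M: no left child.
    At M: go right to L.
      L is a leaf — visit L.
    Visit M.
  Visit K.
At W: go right to R.
  At R: go left to B.
    At B: go left to E.
      At E: no left child.
      At E: go right to Y.
        Y is a leaf — visit Y.
      Visit E.
    At B: go right to C.
      C is a leaf — visit C.
    Visit B.
  At R: go right to Z.
    At Z: go left to P.
      P is a leaf — visit P.
    At Z: go right to S.
      S is a leaf — visit S.
    Visit Z.
  Visit R.
Visit W.
Full post-order sequence: Q, L, M, K, Y, E, C, B, P, S, Z, R, W.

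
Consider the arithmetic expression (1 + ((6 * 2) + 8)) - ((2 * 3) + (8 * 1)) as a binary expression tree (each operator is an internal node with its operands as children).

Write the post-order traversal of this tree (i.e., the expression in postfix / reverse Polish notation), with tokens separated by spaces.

Post-order on an expression tree gives postfix notation: for each operator, emit left operand, right operand, then the operator.

1 6 2 * 8 + + 2 3 * 8 1 * + -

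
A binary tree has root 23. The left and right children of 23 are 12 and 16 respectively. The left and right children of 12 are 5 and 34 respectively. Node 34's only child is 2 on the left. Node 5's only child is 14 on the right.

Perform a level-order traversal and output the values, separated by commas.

23, 12, 16, 5, 34, 14, 2

Level-order visits nodes level by level from the root, left to right within each level.
Level 0: 23
Level 1: 12, 16
Level 2: 5, 34
Level 3: 14, 2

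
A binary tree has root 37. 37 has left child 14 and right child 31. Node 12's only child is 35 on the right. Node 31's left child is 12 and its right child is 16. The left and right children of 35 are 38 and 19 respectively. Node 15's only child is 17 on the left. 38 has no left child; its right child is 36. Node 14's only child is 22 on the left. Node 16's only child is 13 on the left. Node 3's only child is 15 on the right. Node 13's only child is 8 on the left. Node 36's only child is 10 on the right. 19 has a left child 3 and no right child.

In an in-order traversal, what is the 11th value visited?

15

In-order visits the left subtree, then the node, then the right subtree.
At 37: go left to 14.
  At 14: go left to 22.
    22 is a leaf — visit 22.
  Visit 14.
  At 14: no right child.
Visit 37.
At 37: go right to 31.
  At 31: go left to 12.
    At 12: no left child.
    Visit 12.
    At 12: go right to 35.
      At 35: go left to 38.
        At 38: no left child.
        Visit 38.
        At 38: go right to 36.
          At 36: no left child.
          Visit 36.
          At 36: go right to 10.
            10 is a leaf — visit 10.
      Visit 35.
      At 35: go right to 19.
        At 19: go left to 3.
          At 3: no left child.
          Visit 3.
          At 3: go right to 15.
            At 15: go left to 17.
              17 is a leaf — visit 17.
            Visit 15.
            At 15: no right child.
        Visit 19.
        At 19: no right child.
  Visit 31.
  At 31: go right to 16.
    At 16: go left to 13.
      At 13: go left to 8.
        8 is a leaf — visit 8.
      Visit 13.
      At 13: no right child.
    Visit 16.
    At 16: no right child.
Full in-order sequence: 22, 14, 37, 12, 38, 36, 10, 35, 3, 17, 15, 19, 31, 8, 13, 16.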